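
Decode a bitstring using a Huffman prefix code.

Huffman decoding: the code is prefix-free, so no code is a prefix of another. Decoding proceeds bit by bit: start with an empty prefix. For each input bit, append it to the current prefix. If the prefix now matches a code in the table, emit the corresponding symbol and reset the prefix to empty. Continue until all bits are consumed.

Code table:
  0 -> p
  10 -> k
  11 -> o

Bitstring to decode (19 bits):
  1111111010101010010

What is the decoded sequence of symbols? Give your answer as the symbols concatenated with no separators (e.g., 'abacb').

Bit 0: prefix='1' (no match yet)
Bit 1: prefix='11' -> emit 'o', reset
Bit 2: prefix='1' (no match yet)
Bit 3: prefix='11' -> emit 'o', reset
Bit 4: prefix='1' (no match yet)
Bit 5: prefix='11' -> emit 'o', reset
Bit 6: prefix='1' (no match yet)
Bit 7: prefix='10' -> emit 'k', reset
Bit 8: prefix='1' (no match yet)
Bit 9: prefix='10' -> emit 'k', reset
Bit 10: prefix='1' (no match yet)
Bit 11: prefix='10' -> emit 'k', reset
Bit 12: prefix='1' (no match yet)
Bit 13: prefix='10' -> emit 'k', reset
Bit 14: prefix='1' (no match yet)
Bit 15: prefix='10' -> emit 'k', reset
Bit 16: prefix='0' -> emit 'p', reset
Bit 17: prefix='1' (no match yet)
Bit 18: prefix='10' -> emit 'k', reset

Answer: oookkkkkpk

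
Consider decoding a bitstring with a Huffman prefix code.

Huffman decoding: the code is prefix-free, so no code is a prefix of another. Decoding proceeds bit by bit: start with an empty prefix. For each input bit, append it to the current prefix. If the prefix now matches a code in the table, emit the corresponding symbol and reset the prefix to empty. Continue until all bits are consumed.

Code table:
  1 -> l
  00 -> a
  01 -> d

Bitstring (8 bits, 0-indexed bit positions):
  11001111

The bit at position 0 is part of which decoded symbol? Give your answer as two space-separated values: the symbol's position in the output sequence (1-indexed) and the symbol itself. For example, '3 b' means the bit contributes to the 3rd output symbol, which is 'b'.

Bit 0: prefix='1' -> emit 'l', reset
Bit 1: prefix='1' -> emit 'l', reset
Bit 2: prefix='0' (no match yet)
Bit 3: prefix='00' -> emit 'a', reset
Bit 4: prefix='1' -> emit 'l', reset

Answer: 1 l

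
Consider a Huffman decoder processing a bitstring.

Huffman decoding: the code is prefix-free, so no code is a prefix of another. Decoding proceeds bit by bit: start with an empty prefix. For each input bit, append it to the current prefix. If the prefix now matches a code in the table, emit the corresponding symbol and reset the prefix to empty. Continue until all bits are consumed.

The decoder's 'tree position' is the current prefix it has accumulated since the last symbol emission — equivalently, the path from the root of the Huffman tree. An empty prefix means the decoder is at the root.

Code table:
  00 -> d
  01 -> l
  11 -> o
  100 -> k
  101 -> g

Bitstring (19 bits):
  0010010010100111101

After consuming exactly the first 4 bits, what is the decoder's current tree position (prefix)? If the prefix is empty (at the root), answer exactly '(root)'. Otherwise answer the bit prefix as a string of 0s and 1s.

Answer: 10

Derivation:
Bit 0: prefix='0' (no match yet)
Bit 1: prefix='00' -> emit 'd', reset
Bit 2: prefix='1' (no match yet)
Bit 3: prefix='10' (no match yet)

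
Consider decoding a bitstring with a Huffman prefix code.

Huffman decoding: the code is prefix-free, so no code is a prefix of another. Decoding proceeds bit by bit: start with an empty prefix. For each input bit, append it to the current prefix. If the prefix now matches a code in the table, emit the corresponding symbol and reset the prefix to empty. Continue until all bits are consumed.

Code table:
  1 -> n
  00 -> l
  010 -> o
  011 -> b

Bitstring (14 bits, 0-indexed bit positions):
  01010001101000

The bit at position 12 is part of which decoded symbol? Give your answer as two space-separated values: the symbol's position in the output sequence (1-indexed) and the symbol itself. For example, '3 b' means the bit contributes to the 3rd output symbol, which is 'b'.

Answer: 6 l

Derivation:
Bit 0: prefix='0' (no match yet)
Bit 1: prefix='01' (no match yet)
Bit 2: prefix='010' -> emit 'o', reset
Bit 3: prefix='1' -> emit 'n', reset
Bit 4: prefix='0' (no match yet)
Bit 5: prefix='00' -> emit 'l', reset
Bit 6: prefix='0' (no match yet)
Bit 7: prefix='01' (no match yet)
Bit 8: prefix='011' -> emit 'b', reset
Bit 9: prefix='0' (no match yet)
Bit 10: prefix='01' (no match yet)
Bit 11: prefix='010' -> emit 'o', reset
Bit 12: prefix='0' (no match yet)
Bit 13: prefix='00' -> emit 'l', reset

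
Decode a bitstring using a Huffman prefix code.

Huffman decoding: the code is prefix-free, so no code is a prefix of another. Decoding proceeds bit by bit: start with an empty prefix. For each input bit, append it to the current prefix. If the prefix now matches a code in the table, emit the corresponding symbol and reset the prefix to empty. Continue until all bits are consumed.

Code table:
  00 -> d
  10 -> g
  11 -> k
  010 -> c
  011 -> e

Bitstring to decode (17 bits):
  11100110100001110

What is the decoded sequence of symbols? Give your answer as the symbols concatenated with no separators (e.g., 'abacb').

Answer: kgecdeg

Derivation:
Bit 0: prefix='1' (no match yet)
Bit 1: prefix='11' -> emit 'k', reset
Bit 2: prefix='1' (no match yet)
Bit 3: prefix='10' -> emit 'g', reset
Bit 4: prefix='0' (no match yet)
Bit 5: prefix='01' (no match yet)
Bit 6: prefix='011' -> emit 'e', reset
Bit 7: prefix='0' (no match yet)
Bit 8: prefix='01' (no match yet)
Bit 9: prefix='010' -> emit 'c', reset
Bit 10: prefix='0' (no match yet)
Bit 11: prefix='00' -> emit 'd', reset
Bit 12: prefix='0' (no match yet)
Bit 13: prefix='01' (no match yet)
Bit 14: prefix='011' -> emit 'e', reset
Bit 15: prefix='1' (no match yet)
Bit 16: prefix='10' -> emit 'g', reset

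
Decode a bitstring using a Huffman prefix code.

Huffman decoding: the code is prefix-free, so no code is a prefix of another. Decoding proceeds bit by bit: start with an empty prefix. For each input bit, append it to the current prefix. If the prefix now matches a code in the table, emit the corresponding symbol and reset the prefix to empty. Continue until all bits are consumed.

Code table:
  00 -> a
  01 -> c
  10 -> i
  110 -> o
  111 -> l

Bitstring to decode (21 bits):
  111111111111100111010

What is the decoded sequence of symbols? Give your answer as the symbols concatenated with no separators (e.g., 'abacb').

Answer: llllicoi

Derivation:
Bit 0: prefix='1' (no match yet)
Bit 1: prefix='11' (no match yet)
Bit 2: prefix='111' -> emit 'l', reset
Bit 3: prefix='1' (no match yet)
Bit 4: prefix='11' (no match yet)
Bit 5: prefix='111' -> emit 'l', reset
Bit 6: prefix='1' (no match yet)
Bit 7: prefix='11' (no match yet)
Bit 8: prefix='111' -> emit 'l', reset
Bit 9: prefix='1' (no match yet)
Bit 10: prefix='11' (no match yet)
Bit 11: prefix='111' -> emit 'l', reset
Bit 12: prefix='1' (no match yet)
Bit 13: prefix='10' -> emit 'i', reset
Bit 14: prefix='0' (no match yet)
Bit 15: prefix='01' -> emit 'c', reset
Bit 16: prefix='1' (no match yet)
Bit 17: prefix='11' (no match yet)
Bit 18: prefix='110' -> emit 'o', reset
Bit 19: prefix='1' (no match yet)
Bit 20: prefix='10' -> emit 'i', reset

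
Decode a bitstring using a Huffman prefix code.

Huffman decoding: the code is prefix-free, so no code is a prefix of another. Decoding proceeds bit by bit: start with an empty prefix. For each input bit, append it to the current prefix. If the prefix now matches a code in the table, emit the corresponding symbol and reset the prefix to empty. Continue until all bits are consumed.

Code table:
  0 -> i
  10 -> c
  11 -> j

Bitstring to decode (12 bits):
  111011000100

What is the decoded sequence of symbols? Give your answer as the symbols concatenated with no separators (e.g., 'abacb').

Bit 0: prefix='1' (no match yet)
Bit 1: prefix='11' -> emit 'j', reset
Bit 2: prefix='1' (no match yet)
Bit 3: prefix='10' -> emit 'c', reset
Bit 4: prefix='1' (no match yet)
Bit 5: prefix='11' -> emit 'j', reset
Bit 6: prefix='0' -> emit 'i', reset
Bit 7: prefix='0' -> emit 'i', reset
Bit 8: prefix='0' -> emit 'i', reset
Bit 9: prefix='1' (no match yet)
Bit 10: prefix='10' -> emit 'c', reset
Bit 11: prefix='0' -> emit 'i', reset

Answer: jcjiiici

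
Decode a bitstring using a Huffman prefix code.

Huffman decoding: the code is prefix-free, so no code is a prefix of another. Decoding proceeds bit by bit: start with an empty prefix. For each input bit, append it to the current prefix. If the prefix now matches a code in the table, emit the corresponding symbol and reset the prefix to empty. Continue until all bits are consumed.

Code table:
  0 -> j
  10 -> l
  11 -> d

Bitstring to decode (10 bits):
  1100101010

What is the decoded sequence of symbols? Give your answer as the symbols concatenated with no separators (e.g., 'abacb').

Bit 0: prefix='1' (no match yet)
Bit 1: prefix='11' -> emit 'd', reset
Bit 2: prefix='0' -> emit 'j', reset
Bit 3: prefix='0' -> emit 'j', reset
Bit 4: prefix='1' (no match yet)
Bit 5: prefix='10' -> emit 'l', reset
Bit 6: prefix='1' (no match yet)
Bit 7: prefix='10' -> emit 'l', reset
Bit 8: prefix='1' (no match yet)
Bit 9: prefix='10' -> emit 'l', reset

Answer: djjlll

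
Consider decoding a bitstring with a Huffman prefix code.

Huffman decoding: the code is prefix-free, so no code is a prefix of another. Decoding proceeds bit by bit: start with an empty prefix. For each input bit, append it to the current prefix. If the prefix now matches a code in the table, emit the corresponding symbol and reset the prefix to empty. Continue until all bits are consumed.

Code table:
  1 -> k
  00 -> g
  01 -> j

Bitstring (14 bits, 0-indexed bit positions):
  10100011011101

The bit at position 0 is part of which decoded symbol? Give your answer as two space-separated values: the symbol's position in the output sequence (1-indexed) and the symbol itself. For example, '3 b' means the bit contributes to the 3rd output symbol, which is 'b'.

Answer: 1 k

Derivation:
Bit 0: prefix='1' -> emit 'k', reset
Bit 1: prefix='0' (no match yet)
Bit 2: prefix='01' -> emit 'j', reset
Bit 3: prefix='0' (no match yet)
Bit 4: prefix='00' -> emit 'g', reset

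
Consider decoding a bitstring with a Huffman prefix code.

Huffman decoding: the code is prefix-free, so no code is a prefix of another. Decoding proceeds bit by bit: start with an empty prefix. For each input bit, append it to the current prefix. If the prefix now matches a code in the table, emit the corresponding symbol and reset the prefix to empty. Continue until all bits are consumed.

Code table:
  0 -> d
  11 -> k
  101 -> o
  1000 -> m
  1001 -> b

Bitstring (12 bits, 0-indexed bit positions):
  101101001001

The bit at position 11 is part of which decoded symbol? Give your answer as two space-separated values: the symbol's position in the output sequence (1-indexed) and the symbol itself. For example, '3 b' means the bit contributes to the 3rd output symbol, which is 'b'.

Bit 0: prefix='1' (no match yet)
Bit 1: prefix='10' (no match yet)
Bit 2: prefix='101' -> emit 'o', reset
Bit 3: prefix='1' (no match yet)
Bit 4: prefix='10' (no match yet)
Bit 5: prefix='101' -> emit 'o', reset
Bit 6: prefix='0' -> emit 'd', reset
Bit 7: prefix='0' -> emit 'd', reset
Bit 8: prefix='1' (no match yet)
Bit 9: prefix='10' (no match yet)
Bit 10: prefix='100' (no match yet)
Bit 11: prefix='1001' -> emit 'b', reset

Answer: 5 b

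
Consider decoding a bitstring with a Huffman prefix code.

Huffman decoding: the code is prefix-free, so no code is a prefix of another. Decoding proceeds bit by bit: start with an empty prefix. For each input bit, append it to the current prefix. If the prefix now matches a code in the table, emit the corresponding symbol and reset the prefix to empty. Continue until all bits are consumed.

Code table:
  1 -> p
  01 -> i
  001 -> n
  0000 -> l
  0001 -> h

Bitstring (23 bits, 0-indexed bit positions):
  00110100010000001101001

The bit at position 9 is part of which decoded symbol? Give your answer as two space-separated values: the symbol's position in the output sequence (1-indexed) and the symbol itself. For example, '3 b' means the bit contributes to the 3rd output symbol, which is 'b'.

Answer: 4 h

Derivation:
Bit 0: prefix='0' (no match yet)
Bit 1: prefix='00' (no match yet)
Bit 2: prefix='001' -> emit 'n', reset
Bit 3: prefix='1' -> emit 'p', reset
Bit 4: prefix='0' (no match yet)
Bit 5: prefix='01' -> emit 'i', reset
Bit 6: prefix='0' (no match yet)
Bit 7: prefix='00' (no match yet)
Bit 8: prefix='000' (no match yet)
Bit 9: prefix='0001' -> emit 'h', reset
Bit 10: prefix='0' (no match yet)
Bit 11: prefix='00' (no match yet)
Bit 12: prefix='000' (no match yet)
Bit 13: prefix='0000' -> emit 'l', reset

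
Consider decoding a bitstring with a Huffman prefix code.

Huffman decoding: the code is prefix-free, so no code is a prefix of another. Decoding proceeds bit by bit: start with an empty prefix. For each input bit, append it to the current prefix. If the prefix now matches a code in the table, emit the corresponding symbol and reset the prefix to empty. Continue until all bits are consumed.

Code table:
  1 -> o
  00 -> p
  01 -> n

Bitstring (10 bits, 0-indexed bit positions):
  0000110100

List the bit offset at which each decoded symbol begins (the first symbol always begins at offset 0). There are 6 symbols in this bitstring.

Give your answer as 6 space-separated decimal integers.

Bit 0: prefix='0' (no match yet)
Bit 1: prefix='00' -> emit 'p', reset
Bit 2: prefix='0' (no match yet)
Bit 3: prefix='00' -> emit 'p', reset
Bit 4: prefix='1' -> emit 'o', reset
Bit 5: prefix='1' -> emit 'o', reset
Bit 6: prefix='0' (no match yet)
Bit 7: prefix='01' -> emit 'n', reset
Bit 8: prefix='0' (no match yet)
Bit 9: prefix='00' -> emit 'p', reset

Answer: 0 2 4 5 6 8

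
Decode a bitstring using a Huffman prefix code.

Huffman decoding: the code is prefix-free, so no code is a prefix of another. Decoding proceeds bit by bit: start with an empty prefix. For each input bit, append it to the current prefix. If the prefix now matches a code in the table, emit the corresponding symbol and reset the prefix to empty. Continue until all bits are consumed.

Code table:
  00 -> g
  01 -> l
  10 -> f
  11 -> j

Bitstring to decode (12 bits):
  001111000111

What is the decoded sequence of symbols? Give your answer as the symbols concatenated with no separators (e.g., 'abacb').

Answer: gjjglj

Derivation:
Bit 0: prefix='0' (no match yet)
Bit 1: prefix='00' -> emit 'g', reset
Bit 2: prefix='1' (no match yet)
Bit 3: prefix='11' -> emit 'j', reset
Bit 4: prefix='1' (no match yet)
Bit 5: prefix='11' -> emit 'j', reset
Bit 6: prefix='0' (no match yet)
Bit 7: prefix='00' -> emit 'g', reset
Bit 8: prefix='0' (no match yet)
Bit 9: prefix='01' -> emit 'l', reset
Bit 10: prefix='1' (no match yet)
Bit 11: prefix='11' -> emit 'j', reset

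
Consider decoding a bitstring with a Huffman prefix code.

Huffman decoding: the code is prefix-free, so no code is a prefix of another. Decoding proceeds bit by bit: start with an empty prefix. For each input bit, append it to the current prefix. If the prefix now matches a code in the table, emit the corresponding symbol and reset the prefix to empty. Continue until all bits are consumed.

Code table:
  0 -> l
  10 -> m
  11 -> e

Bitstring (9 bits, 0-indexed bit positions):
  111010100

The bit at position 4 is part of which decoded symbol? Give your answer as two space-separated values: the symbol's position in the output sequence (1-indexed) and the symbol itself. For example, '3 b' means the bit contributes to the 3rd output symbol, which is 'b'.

Answer: 3 m

Derivation:
Bit 0: prefix='1' (no match yet)
Bit 1: prefix='11' -> emit 'e', reset
Bit 2: prefix='1' (no match yet)
Bit 3: prefix='10' -> emit 'm', reset
Bit 4: prefix='1' (no match yet)
Bit 5: prefix='10' -> emit 'm', reset
Bit 6: prefix='1' (no match yet)
Bit 7: prefix='10' -> emit 'm', reset
Bit 8: prefix='0' -> emit 'l', reset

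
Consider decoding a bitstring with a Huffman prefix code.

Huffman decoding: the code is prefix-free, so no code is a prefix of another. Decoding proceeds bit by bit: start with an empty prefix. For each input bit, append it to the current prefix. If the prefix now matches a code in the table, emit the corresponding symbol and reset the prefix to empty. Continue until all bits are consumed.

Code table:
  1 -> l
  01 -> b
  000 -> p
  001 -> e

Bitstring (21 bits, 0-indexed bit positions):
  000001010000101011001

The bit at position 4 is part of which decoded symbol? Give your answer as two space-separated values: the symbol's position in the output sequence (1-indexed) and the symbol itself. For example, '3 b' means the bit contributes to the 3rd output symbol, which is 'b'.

Bit 0: prefix='0' (no match yet)
Bit 1: prefix='00' (no match yet)
Bit 2: prefix='000' -> emit 'p', reset
Bit 3: prefix='0' (no match yet)
Bit 4: prefix='00' (no match yet)
Bit 5: prefix='001' -> emit 'e', reset
Bit 6: prefix='0' (no match yet)
Bit 7: prefix='01' -> emit 'b', reset
Bit 8: prefix='0' (no match yet)

Answer: 2 e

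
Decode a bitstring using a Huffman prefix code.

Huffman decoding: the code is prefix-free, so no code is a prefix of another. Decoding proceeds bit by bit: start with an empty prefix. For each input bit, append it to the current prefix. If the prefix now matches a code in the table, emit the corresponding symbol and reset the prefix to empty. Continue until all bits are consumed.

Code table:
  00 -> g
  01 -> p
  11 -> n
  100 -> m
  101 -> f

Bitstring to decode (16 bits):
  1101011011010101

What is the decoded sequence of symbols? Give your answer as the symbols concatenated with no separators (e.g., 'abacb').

Answer: nppffpp

Derivation:
Bit 0: prefix='1' (no match yet)
Bit 1: prefix='11' -> emit 'n', reset
Bit 2: prefix='0' (no match yet)
Bit 3: prefix='01' -> emit 'p', reset
Bit 4: prefix='0' (no match yet)
Bit 5: prefix='01' -> emit 'p', reset
Bit 6: prefix='1' (no match yet)
Bit 7: prefix='10' (no match yet)
Bit 8: prefix='101' -> emit 'f', reset
Bit 9: prefix='1' (no match yet)
Bit 10: prefix='10' (no match yet)
Bit 11: prefix='101' -> emit 'f', reset
Bit 12: prefix='0' (no match yet)
Bit 13: prefix='01' -> emit 'p', reset
Bit 14: prefix='0' (no match yet)
Bit 15: prefix='01' -> emit 'p', reset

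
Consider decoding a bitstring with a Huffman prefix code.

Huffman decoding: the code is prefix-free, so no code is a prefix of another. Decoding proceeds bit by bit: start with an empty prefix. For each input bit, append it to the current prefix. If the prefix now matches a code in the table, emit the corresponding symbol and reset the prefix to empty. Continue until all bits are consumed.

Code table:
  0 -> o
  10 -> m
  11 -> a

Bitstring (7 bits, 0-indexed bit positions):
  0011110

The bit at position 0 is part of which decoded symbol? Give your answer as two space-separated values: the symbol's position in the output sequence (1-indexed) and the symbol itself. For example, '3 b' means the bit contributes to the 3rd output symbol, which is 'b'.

Bit 0: prefix='0' -> emit 'o', reset
Bit 1: prefix='0' -> emit 'o', reset
Bit 2: prefix='1' (no match yet)
Bit 3: prefix='11' -> emit 'a', reset
Bit 4: prefix='1' (no match yet)

Answer: 1 o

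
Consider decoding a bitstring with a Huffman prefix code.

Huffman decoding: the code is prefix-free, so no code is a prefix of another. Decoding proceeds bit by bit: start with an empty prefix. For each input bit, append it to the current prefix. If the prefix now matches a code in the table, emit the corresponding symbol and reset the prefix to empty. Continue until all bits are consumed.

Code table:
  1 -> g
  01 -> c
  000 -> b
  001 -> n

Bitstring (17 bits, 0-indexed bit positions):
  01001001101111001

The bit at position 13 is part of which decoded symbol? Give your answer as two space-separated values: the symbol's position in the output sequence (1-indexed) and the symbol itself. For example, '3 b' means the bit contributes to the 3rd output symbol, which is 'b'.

Answer: 8 g

Derivation:
Bit 0: prefix='0' (no match yet)
Bit 1: prefix='01' -> emit 'c', reset
Bit 2: prefix='0' (no match yet)
Bit 3: prefix='00' (no match yet)
Bit 4: prefix='001' -> emit 'n', reset
Bit 5: prefix='0' (no match yet)
Bit 6: prefix='00' (no match yet)
Bit 7: prefix='001' -> emit 'n', reset
Bit 8: prefix='1' -> emit 'g', reset
Bit 9: prefix='0' (no match yet)
Bit 10: prefix='01' -> emit 'c', reset
Bit 11: prefix='1' -> emit 'g', reset
Bit 12: prefix='1' -> emit 'g', reset
Bit 13: prefix='1' -> emit 'g', reset
Bit 14: prefix='0' (no match yet)
Bit 15: prefix='00' (no match yet)
Bit 16: prefix='001' -> emit 'n', reset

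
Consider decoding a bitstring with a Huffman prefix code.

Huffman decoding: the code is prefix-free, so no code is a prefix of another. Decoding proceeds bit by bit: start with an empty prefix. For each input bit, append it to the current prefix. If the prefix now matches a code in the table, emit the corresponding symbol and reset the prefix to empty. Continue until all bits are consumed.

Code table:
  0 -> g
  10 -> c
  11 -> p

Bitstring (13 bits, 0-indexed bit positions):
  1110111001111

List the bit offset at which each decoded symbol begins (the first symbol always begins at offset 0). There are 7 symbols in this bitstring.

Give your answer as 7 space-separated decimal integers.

Bit 0: prefix='1' (no match yet)
Bit 1: prefix='11' -> emit 'p', reset
Bit 2: prefix='1' (no match yet)
Bit 3: prefix='10' -> emit 'c', reset
Bit 4: prefix='1' (no match yet)
Bit 5: prefix='11' -> emit 'p', reset
Bit 6: prefix='1' (no match yet)
Bit 7: prefix='10' -> emit 'c', reset
Bit 8: prefix='0' -> emit 'g', reset
Bit 9: prefix='1' (no match yet)
Bit 10: prefix='11' -> emit 'p', reset
Bit 11: prefix='1' (no match yet)
Bit 12: prefix='11' -> emit 'p', reset

Answer: 0 2 4 6 8 9 11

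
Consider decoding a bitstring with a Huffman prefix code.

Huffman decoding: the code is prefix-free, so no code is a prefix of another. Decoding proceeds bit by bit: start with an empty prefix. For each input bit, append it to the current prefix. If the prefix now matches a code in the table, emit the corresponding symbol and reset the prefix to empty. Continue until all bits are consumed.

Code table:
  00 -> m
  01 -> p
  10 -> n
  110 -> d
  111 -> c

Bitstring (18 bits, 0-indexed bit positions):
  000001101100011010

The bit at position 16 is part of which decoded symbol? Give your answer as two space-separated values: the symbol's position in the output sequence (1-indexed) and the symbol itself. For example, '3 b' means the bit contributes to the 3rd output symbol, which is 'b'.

Bit 0: prefix='0' (no match yet)
Bit 1: prefix='00' -> emit 'm', reset
Bit 2: prefix='0' (no match yet)
Bit 3: prefix='00' -> emit 'm', reset
Bit 4: prefix='0' (no match yet)
Bit 5: prefix='01' -> emit 'p', reset
Bit 6: prefix='1' (no match yet)
Bit 7: prefix='10' -> emit 'n', reset
Bit 8: prefix='1' (no match yet)
Bit 9: prefix='11' (no match yet)
Bit 10: prefix='110' -> emit 'd', reset
Bit 11: prefix='0' (no match yet)
Bit 12: prefix='00' -> emit 'm', reset
Bit 13: prefix='1' (no match yet)
Bit 14: prefix='11' (no match yet)
Bit 15: prefix='110' -> emit 'd', reset
Bit 16: prefix='1' (no match yet)
Bit 17: prefix='10' -> emit 'n', reset

Answer: 8 n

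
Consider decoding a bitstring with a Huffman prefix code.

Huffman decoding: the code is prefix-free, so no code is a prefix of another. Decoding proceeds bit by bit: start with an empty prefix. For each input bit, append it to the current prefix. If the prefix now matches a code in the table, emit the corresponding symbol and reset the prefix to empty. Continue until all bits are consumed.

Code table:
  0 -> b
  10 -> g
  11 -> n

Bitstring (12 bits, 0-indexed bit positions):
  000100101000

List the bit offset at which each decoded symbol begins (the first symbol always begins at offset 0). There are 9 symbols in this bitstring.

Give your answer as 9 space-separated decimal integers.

Answer: 0 1 2 3 5 6 8 10 11

Derivation:
Bit 0: prefix='0' -> emit 'b', reset
Bit 1: prefix='0' -> emit 'b', reset
Bit 2: prefix='0' -> emit 'b', reset
Bit 3: prefix='1' (no match yet)
Bit 4: prefix='10' -> emit 'g', reset
Bit 5: prefix='0' -> emit 'b', reset
Bit 6: prefix='1' (no match yet)
Bit 7: prefix='10' -> emit 'g', reset
Bit 8: prefix='1' (no match yet)
Bit 9: prefix='10' -> emit 'g', reset
Bit 10: prefix='0' -> emit 'b', reset
Bit 11: prefix='0' -> emit 'b', reset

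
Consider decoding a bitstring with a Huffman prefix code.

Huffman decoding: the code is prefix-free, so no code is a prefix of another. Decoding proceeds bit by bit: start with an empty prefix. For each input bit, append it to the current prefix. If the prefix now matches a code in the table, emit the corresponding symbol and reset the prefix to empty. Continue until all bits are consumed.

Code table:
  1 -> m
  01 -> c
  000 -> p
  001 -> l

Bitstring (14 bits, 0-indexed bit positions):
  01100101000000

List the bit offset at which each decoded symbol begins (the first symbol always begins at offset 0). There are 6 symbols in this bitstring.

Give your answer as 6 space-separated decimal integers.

Bit 0: prefix='0' (no match yet)
Bit 1: prefix='01' -> emit 'c', reset
Bit 2: prefix='1' -> emit 'm', reset
Bit 3: prefix='0' (no match yet)
Bit 4: prefix='00' (no match yet)
Bit 5: prefix='001' -> emit 'l', reset
Bit 6: prefix='0' (no match yet)
Bit 7: prefix='01' -> emit 'c', reset
Bit 8: prefix='0' (no match yet)
Bit 9: prefix='00' (no match yet)
Bit 10: prefix='000' -> emit 'p', reset
Bit 11: prefix='0' (no match yet)
Bit 12: prefix='00' (no match yet)
Bit 13: prefix='000' -> emit 'p', reset

Answer: 0 2 3 6 8 11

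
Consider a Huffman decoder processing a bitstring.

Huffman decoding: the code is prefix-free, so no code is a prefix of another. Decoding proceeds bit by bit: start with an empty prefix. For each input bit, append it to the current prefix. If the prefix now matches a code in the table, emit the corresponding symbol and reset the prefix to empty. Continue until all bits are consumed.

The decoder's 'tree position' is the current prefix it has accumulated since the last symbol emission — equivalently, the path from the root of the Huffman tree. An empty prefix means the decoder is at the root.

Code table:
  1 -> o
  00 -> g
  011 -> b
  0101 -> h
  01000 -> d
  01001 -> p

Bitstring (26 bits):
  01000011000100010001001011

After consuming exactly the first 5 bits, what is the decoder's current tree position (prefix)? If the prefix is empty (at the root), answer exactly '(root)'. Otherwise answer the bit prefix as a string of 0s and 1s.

Bit 0: prefix='0' (no match yet)
Bit 1: prefix='01' (no match yet)
Bit 2: prefix='010' (no match yet)
Bit 3: prefix='0100' (no match yet)
Bit 4: prefix='01000' -> emit 'd', reset

Answer: (root)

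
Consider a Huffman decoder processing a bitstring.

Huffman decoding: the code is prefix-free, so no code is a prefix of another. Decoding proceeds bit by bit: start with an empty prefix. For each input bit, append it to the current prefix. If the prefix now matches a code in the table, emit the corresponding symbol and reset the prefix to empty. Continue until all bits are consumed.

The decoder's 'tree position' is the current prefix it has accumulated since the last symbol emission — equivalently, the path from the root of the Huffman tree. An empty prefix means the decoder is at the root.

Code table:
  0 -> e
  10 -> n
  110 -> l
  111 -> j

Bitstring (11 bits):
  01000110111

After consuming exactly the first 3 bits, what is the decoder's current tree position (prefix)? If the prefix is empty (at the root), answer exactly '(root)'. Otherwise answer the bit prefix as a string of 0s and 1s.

Bit 0: prefix='0' -> emit 'e', reset
Bit 1: prefix='1' (no match yet)
Bit 2: prefix='10' -> emit 'n', reset

Answer: (root)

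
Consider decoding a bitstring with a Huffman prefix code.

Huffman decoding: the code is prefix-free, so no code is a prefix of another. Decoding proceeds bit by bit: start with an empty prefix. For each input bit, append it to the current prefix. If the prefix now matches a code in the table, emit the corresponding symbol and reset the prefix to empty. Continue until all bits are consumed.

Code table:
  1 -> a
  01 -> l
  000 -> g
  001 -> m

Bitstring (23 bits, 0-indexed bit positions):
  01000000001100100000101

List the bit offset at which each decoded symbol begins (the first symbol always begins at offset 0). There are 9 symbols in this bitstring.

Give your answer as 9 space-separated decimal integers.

Answer: 0 2 5 8 11 12 15 18 21

Derivation:
Bit 0: prefix='0' (no match yet)
Bit 1: prefix='01' -> emit 'l', reset
Bit 2: prefix='0' (no match yet)
Bit 3: prefix='00' (no match yet)
Bit 4: prefix='000' -> emit 'g', reset
Bit 5: prefix='0' (no match yet)
Bit 6: prefix='00' (no match yet)
Bit 7: prefix='000' -> emit 'g', reset
Bit 8: prefix='0' (no match yet)
Bit 9: prefix='00' (no match yet)
Bit 10: prefix='001' -> emit 'm', reset
Bit 11: prefix='1' -> emit 'a', reset
Bit 12: prefix='0' (no match yet)
Bit 13: prefix='00' (no match yet)
Bit 14: prefix='001' -> emit 'm', reset
Bit 15: prefix='0' (no match yet)
Bit 16: prefix='00' (no match yet)
Bit 17: prefix='000' -> emit 'g', reset
Bit 18: prefix='0' (no match yet)
Bit 19: prefix='00' (no match yet)
Bit 20: prefix='001' -> emit 'm', reset
Bit 21: prefix='0' (no match yet)
Bit 22: prefix='01' -> emit 'l', reset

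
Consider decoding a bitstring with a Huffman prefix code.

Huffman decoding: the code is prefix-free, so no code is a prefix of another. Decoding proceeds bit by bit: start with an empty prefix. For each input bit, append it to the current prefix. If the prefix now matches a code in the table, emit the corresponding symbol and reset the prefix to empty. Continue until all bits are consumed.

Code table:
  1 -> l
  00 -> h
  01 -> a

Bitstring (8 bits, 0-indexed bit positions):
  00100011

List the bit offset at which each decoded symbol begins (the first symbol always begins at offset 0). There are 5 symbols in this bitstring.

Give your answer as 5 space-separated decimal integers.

Bit 0: prefix='0' (no match yet)
Bit 1: prefix='00' -> emit 'h', reset
Bit 2: prefix='1' -> emit 'l', reset
Bit 3: prefix='0' (no match yet)
Bit 4: prefix='00' -> emit 'h', reset
Bit 5: prefix='0' (no match yet)
Bit 6: prefix='01' -> emit 'a', reset
Bit 7: prefix='1' -> emit 'l', reset

Answer: 0 2 3 5 7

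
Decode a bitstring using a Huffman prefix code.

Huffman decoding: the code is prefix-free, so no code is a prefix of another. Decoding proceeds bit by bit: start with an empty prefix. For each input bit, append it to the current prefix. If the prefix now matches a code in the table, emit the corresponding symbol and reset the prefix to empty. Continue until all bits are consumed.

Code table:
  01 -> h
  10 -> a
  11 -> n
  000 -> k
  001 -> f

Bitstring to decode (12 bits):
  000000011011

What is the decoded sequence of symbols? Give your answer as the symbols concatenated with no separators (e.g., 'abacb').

Bit 0: prefix='0' (no match yet)
Bit 1: prefix='00' (no match yet)
Bit 2: prefix='000' -> emit 'k', reset
Bit 3: prefix='0' (no match yet)
Bit 4: prefix='00' (no match yet)
Bit 5: prefix='000' -> emit 'k', reset
Bit 6: prefix='0' (no match yet)
Bit 7: prefix='01' -> emit 'h', reset
Bit 8: prefix='1' (no match yet)
Bit 9: prefix='10' -> emit 'a', reset
Bit 10: prefix='1' (no match yet)
Bit 11: prefix='11' -> emit 'n', reset

Answer: kkhan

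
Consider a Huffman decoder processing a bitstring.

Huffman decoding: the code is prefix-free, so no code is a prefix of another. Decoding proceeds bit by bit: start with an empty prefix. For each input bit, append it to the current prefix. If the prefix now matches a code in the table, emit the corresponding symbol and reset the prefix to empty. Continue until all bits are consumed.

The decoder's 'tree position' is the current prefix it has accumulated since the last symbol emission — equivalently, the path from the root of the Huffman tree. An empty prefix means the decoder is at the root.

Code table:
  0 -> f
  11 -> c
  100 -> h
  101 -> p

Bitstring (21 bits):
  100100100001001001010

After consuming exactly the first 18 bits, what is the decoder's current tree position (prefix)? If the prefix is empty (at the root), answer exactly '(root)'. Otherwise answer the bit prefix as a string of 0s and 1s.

Answer: 1

Derivation:
Bit 0: prefix='1' (no match yet)
Bit 1: prefix='10' (no match yet)
Bit 2: prefix='100' -> emit 'h', reset
Bit 3: prefix='1' (no match yet)
Bit 4: prefix='10' (no match yet)
Bit 5: prefix='100' -> emit 'h', reset
Bit 6: prefix='1' (no match yet)
Bit 7: prefix='10' (no match yet)
Bit 8: prefix='100' -> emit 'h', reset
Bit 9: prefix='0' -> emit 'f', reset
Bit 10: prefix='0' -> emit 'f', reset
Bit 11: prefix='1' (no match yet)
Bit 12: prefix='10' (no match yet)
Bit 13: prefix='100' -> emit 'h', reset
Bit 14: prefix='1' (no match yet)
Bit 15: prefix='10' (no match yet)
Bit 16: prefix='100' -> emit 'h', reset
Bit 17: prefix='1' (no match yet)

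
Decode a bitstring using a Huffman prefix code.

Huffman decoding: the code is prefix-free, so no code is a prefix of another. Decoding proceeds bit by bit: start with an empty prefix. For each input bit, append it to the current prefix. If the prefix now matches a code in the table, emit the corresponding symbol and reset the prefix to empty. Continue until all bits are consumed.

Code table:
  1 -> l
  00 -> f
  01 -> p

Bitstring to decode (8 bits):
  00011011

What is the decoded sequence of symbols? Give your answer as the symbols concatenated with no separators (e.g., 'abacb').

Bit 0: prefix='0' (no match yet)
Bit 1: prefix='00' -> emit 'f', reset
Bit 2: prefix='0' (no match yet)
Bit 3: prefix='01' -> emit 'p', reset
Bit 4: prefix='1' -> emit 'l', reset
Bit 5: prefix='0' (no match yet)
Bit 6: prefix='01' -> emit 'p', reset
Bit 7: prefix='1' -> emit 'l', reset

Answer: fplpl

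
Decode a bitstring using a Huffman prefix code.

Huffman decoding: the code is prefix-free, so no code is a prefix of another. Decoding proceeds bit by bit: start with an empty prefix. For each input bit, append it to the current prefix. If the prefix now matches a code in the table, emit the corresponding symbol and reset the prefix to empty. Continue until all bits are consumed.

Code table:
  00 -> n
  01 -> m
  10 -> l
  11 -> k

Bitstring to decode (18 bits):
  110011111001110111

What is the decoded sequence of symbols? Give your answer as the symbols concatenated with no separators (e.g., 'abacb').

Answer: knkklmkmk

Derivation:
Bit 0: prefix='1' (no match yet)
Bit 1: prefix='11' -> emit 'k', reset
Bit 2: prefix='0' (no match yet)
Bit 3: prefix='00' -> emit 'n', reset
Bit 4: prefix='1' (no match yet)
Bit 5: prefix='11' -> emit 'k', reset
Bit 6: prefix='1' (no match yet)
Bit 7: prefix='11' -> emit 'k', reset
Bit 8: prefix='1' (no match yet)
Bit 9: prefix='10' -> emit 'l', reset
Bit 10: prefix='0' (no match yet)
Bit 11: prefix='01' -> emit 'm', reset
Bit 12: prefix='1' (no match yet)
Bit 13: prefix='11' -> emit 'k', reset
Bit 14: prefix='0' (no match yet)
Bit 15: prefix='01' -> emit 'm', reset
Bit 16: prefix='1' (no match yet)
Bit 17: prefix='11' -> emit 'k', reset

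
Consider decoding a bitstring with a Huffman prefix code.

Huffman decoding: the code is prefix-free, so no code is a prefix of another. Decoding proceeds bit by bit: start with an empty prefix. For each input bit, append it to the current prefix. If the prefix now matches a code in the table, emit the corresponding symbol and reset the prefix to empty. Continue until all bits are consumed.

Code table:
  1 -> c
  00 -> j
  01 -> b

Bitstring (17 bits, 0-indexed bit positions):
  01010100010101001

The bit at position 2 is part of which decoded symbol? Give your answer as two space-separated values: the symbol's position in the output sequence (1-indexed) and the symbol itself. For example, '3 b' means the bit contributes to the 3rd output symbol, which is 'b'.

Bit 0: prefix='0' (no match yet)
Bit 1: prefix='01' -> emit 'b', reset
Bit 2: prefix='0' (no match yet)
Bit 3: prefix='01' -> emit 'b', reset
Bit 4: prefix='0' (no match yet)
Bit 5: prefix='01' -> emit 'b', reset
Bit 6: prefix='0' (no match yet)

Answer: 2 b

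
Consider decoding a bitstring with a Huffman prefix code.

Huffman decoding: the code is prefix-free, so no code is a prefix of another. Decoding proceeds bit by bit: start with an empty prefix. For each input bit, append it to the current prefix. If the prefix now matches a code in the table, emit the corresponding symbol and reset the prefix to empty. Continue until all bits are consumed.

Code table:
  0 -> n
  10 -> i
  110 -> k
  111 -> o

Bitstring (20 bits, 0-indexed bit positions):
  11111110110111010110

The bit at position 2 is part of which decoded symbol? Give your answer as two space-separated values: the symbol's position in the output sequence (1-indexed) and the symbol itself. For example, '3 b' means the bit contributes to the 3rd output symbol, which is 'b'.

Bit 0: prefix='1' (no match yet)
Bit 1: prefix='11' (no match yet)
Bit 2: prefix='111' -> emit 'o', reset
Bit 3: prefix='1' (no match yet)
Bit 4: prefix='11' (no match yet)
Bit 5: prefix='111' -> emit 'o', reset
Bit 6: prefix='1' (no match yet)

Answer: 1 o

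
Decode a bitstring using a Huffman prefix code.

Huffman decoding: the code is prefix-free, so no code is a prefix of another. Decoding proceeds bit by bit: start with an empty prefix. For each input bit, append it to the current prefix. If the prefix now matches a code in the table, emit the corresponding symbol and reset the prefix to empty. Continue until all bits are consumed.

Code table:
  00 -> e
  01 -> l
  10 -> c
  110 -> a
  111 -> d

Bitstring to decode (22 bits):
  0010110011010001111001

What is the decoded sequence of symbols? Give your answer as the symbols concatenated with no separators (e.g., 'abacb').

Answer: ecalccedcl

Derivation:
Bit 0: prefix='0' (no match yet)
Bit 1: prefix='00' -> emit 'e', reset
Bit 2: prefix='1' (no match yet)
Bit 3: prefix='10' -> emit 'c', reset
Bit 4: prefix='1' (no match yet)
Bit 5: prefix='11' (no match yet)
Bit 6: prefix='110' -> emit 'a', reset
Bit 7: prefix='0' (no match yet)
Bit 8: prefix='01' -> emit 'l', reset
Bit 9: prefix='1' (no match yet)
Bit 10: prefix='10' -> emit 'c', reset
Bit 11: prefix='1' (no match yet)
Bit 12: prefix='10' -> emit 'c', reset
Bit 13: prefix='0' (no match yet)
Bit 14: prefix='00' -> emit 'e', reset
Bit 15: prefix='1' (no match yet)
Bit 16: prefix='11' (no match yet)
Bit 17: prefix='111' -> emit 'd', reset
Bit 18: prefix='1' (no match yet)
Bit 19: prefix='10' -> emit 'c', reset
Bit 20: prefix='0' (no match yet)
Bit 21: prefix='01' -> emit 'l', reset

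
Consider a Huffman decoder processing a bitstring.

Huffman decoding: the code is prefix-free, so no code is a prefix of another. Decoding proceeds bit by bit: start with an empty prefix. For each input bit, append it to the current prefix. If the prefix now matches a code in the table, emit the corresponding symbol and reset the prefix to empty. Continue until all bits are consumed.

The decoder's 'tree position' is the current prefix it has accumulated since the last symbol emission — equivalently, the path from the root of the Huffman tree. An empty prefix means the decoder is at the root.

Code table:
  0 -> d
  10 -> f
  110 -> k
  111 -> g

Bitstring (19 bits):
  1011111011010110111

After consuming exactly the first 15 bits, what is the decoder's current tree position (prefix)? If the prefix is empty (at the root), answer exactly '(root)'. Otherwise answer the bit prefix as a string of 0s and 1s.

Answer: 11

Derivation:
Bit 0: prefix='1' (no match yet)
Bit 1: prefix='10' -> emit 'f', reset
Bit 2: prefix='1' (no match yet)
Bit 3: prefix='11' (no match yet)
Bit 4: prefix='111' -> emit 'g', reset
Bit 5: prefix='1' (no match yet)
Bit 6: prefix='11' (no match yet)
Bit 7: prefix='110' -> emit 'k', reset
Bit 8: prefix='1' (no match yet)
Bit 9: prefix='11' (no match yet)
Bit 10: prefix='110' -> emit 'k', reset
Bit 11: prefix='1' (no match yet)
Bit 12: prefix='10' -> emit 'f', reset
Bit 13: prefix='1' (no match yet)
Bit 14: prefix='11' (no match yet)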